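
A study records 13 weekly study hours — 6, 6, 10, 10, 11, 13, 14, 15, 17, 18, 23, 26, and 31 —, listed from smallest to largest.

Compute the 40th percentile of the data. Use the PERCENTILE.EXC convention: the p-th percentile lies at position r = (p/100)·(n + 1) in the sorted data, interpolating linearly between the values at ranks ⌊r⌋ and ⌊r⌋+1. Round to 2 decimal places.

12.20

n = 13.
r = (40/100)·(13 + 1) = 5.6.
Rank 5 is 11 and rank 6 is 13.
Interpolate: 11 + 0.6·(13 − 11) = 11 + 0.6·2 = 12.2.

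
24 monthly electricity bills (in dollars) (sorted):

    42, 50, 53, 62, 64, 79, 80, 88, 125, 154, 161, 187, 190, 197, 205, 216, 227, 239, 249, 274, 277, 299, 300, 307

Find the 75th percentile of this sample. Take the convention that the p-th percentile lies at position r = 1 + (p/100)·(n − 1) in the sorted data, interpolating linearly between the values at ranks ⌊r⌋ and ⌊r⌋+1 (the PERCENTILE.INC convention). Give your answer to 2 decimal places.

241.50

n = 24.
r = 1 + (75/100)·(24 − 1) = 1 + 17.25 = 18.25.
Rank 18 is 239 and rank 19 is 249.
Interpolate: 239 + 0.25·(249 − 239) = 239 + 0.25·10 = 241.5.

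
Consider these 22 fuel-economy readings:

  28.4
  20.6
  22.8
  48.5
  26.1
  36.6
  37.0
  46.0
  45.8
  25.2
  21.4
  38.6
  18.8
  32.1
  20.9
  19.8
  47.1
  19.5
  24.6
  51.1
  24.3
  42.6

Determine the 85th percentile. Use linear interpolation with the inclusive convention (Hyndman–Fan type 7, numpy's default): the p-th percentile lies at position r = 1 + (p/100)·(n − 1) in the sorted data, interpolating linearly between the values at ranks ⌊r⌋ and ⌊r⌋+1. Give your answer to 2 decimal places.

Sorted: 18.8, 19.5, 19.8, 20.6, 20.9, 21.4, 22.8, 24.3, 24.6, 25.2, 26.1, 28.4, 32.1, 36.6, 37.0, 38.6, 42.6, 45.8, 46.0, 47.1, 48.5, 51.1.
n = 22.
r = 1 + (85/100)·(22 − 1) = 1 + 17.85 = 18.85.
Rank 18 is 45.8 and rank 19 is 46.0.
Interpolate: 45.8 + 0.85·(46.0 − 45.8) = 45.8 + 0.85·0.2 = 45.97.

45.97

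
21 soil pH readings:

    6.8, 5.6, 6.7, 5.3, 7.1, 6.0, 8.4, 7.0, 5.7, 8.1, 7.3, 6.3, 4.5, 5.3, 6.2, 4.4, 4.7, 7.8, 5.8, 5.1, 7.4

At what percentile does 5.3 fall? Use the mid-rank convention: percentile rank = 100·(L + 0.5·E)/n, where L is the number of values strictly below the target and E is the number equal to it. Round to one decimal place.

23.8

Sorted: 4.4, 4.5, 4.7, 5.1, 5.3, 5.3, 5.6, 5.7, 5.8, 6.0, 6.2, 6.3, 6.7, 6.8, 7.0, 7.1, 7.3, 7.4, 7.8, 8.1, 8.4.
Count below 5.3: L = 4; count equal: E = 2; n = 21.
Percentile rank = 100·(4 + 0.5·2)/21 = 100·5/21 = 23.81.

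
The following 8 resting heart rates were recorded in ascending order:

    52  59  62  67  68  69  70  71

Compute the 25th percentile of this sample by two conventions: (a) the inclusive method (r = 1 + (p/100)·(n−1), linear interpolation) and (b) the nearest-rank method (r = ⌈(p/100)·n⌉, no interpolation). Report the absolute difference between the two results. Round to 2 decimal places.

2.25

n = 8.
(a) r = 2.75; between ranks 2 (59) and 3 (62): 61.25.
(b) the nearest-rank method: rank 2 → 59.
|61.25 − 59| = 2.25.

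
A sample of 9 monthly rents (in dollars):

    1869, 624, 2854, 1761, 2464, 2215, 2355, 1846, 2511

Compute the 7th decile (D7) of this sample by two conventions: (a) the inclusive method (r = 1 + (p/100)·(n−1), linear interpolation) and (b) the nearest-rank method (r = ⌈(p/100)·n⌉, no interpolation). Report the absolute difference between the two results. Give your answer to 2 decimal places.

Sorted: 624, 1761, 1846, 1869, 2215, 2355, 2464, 2511, 2854.
n = 9.
(a) r = 6.6; between ranks 6 (2355) and 7 (2464): 2420.4.
(b) the nearest-rank method: rank 7 → 2464.
|2420.4 − 2464| = 43.6.

43.60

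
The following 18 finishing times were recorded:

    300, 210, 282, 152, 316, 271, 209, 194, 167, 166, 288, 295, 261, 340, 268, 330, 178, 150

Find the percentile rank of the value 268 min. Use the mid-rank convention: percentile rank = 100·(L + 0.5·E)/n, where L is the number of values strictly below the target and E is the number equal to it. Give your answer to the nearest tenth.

52.8

Sorted: 150, 152, 166, 167, 178, 194, 209, 210, 261, 268, 271, 282, 288, 295, 300, 316, 330, 340.
Count below 268: L = 9; count equal: E = 1; n = 18.
Percentile rank = 100·(9 + 0.5·1)/18 = 100·9.5/18 = 52.78.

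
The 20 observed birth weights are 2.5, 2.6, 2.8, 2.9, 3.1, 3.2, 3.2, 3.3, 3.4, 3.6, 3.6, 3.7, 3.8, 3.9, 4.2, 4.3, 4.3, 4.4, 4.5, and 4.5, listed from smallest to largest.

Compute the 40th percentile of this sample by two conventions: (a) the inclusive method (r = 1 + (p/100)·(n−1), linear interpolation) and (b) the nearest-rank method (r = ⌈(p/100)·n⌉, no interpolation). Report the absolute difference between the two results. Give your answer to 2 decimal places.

0.06

n = 20.
(a) r = 8.6; between ranks 8 (3.3) and 9 (3.4): 3.36.
(b) the nearest-rank method: rank 8 → 3.3.
|3.36 − 3.3| = 0.06.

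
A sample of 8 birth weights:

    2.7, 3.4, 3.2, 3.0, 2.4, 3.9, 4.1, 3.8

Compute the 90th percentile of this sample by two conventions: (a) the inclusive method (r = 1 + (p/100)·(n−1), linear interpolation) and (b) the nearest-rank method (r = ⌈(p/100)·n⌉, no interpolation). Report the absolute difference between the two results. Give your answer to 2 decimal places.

0.14

Sorted: 2.4, 2.7, 3.0, 3.2, 3.4, 3.8, 3.9, 4.1.
n = 8.
(a) r = 7.3; between ranks 7 (3.9) and 8 (4.1): 3.96.
(b) the nearest-rank method: rank 8 → 4.1.
|3.96 − 4.1| = 0.14.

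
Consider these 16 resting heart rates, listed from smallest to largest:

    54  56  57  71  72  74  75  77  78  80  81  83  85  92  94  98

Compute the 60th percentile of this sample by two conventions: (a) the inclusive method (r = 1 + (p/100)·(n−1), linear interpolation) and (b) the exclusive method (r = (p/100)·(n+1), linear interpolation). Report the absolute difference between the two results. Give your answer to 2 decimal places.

0.20

n = 16.
(a) r = 10 → value at rank 10 = 80.
(b) r = 10.2; between ranks 10 (80) and 11 (81): 80.2.
|80 − 80.2| = 0.2.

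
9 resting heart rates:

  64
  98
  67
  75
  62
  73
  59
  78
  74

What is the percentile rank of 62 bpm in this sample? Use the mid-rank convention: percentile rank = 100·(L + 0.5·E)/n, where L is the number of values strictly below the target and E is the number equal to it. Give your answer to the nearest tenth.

Sorted: 59, 62, 64, 67, 73, 74, 75, 78, 98.
Count below 62: L = 1; count equal: E = 1; n = 9.
Percentile rank = 100·(1 + 0.5·1)/9 = 100·1.5/9 = 16.67.

16.7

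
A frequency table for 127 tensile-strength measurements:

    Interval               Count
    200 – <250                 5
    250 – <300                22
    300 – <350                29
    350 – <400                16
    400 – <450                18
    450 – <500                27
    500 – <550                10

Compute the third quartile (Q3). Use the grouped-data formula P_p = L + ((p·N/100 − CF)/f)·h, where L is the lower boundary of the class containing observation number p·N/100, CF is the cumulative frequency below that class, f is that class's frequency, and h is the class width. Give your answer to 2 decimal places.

N = 127; target position k = 75/100 · 127 = 95.25.
Cumulative frequencies: 5, 27, 56, 72, 90, 117, 127.
Observation 95.25 falls in the class 450 – <500.
L = 450, CF = 90, f = 27, h = 50.
P75 = 450 + ((95.25 − 90)/27)·50 = 450 + 9.72222 = 459.722.

459.72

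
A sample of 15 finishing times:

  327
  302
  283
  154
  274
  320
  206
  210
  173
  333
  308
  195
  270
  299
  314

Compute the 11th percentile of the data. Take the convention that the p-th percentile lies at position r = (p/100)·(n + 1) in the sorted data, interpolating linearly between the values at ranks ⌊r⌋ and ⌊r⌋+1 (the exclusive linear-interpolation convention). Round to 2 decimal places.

Sorted: 154, 173, 195, 206, 210, 270, 274, 283, 299, 302, 308, 314, 320, 327, 333.
n = 15.
r = (11/100)·(15 + 1) = 1.76.
Rank 1 is 154 and rank 2 is 173.
Interpolate: 154 + 0.76·(173 − 154) = 154 + 0.76·19 = 168.44.

168.44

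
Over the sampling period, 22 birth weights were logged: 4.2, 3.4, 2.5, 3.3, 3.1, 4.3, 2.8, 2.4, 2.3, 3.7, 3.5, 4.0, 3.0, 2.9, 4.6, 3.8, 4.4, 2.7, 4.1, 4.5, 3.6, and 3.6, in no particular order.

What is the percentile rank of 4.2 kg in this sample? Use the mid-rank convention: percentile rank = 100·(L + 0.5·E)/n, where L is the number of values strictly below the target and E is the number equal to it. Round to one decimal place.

79.5

Sorted: 2.3, 2.4, 2.5, 2.7, 2.8, 2.9, 3.0, 3.1, 3.3, 3.4, 3.5, 3.6, 3.6, 3.7, 3.8, 4.0, 4.1, 4.2, 4.3, 4.4, 4.5, 4.6.
Count below 4.2: L = 17; count equal: E = 1; n = 22.
Percentile rank = 100·(17 + 0.5·1)/22 = 100·17.5/22 = 79.55.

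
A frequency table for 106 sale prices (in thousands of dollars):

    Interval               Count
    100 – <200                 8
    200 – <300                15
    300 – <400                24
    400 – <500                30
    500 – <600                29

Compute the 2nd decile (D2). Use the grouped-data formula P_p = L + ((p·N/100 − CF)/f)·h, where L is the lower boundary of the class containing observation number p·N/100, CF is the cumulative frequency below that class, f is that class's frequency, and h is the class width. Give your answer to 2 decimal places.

288.00

N = 106; target position k = 20/100 · 106 = 21.2.
Cumulative frequencies: 8, 23, 47, 77, 106.
Observation 21.2 falls in the class 200 – <300.
L = 200, CF = 8, f = 15, h = 100.
P20 = 200 + ((21.2 − 8)/15)·100 = 200 + 88 = 288.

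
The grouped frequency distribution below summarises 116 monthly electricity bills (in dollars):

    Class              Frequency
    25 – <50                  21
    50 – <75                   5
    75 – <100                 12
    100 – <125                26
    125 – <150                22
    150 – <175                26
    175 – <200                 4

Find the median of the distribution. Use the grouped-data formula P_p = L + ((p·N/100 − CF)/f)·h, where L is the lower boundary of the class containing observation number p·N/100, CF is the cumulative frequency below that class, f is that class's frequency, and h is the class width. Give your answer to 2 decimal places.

N = 116; target position k = 50/100 · 116 = 58.
Cumulative frequencies: 21, 26, 38, 64, 86, 112, 116.
Observation 58 falls in the class 100 – <125.
L = 100, CF = 38, f = 26, h = 25.
P50 = 100 + ((58 − 38)/26)·25 = 100 + 19.2308 = 119.231.

119.23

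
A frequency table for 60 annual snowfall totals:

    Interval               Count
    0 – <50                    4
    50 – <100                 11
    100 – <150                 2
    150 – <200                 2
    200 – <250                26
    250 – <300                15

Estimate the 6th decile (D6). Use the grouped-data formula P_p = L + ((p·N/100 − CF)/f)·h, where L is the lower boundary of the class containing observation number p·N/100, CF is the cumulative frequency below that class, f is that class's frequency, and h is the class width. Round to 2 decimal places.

232.69

N = 60; target position k = 60/100 · 60 = 36.
Cumulative frequencies: 4, 15, 17, 19, 45, 60.
Observation 36 falls in the class 200 – <250.
L = 200, CF = 19, f = 26, h = 50.
P60 = 200 + ((36 − 19)/26)·50 = 200 + 32.6923 = 232.692.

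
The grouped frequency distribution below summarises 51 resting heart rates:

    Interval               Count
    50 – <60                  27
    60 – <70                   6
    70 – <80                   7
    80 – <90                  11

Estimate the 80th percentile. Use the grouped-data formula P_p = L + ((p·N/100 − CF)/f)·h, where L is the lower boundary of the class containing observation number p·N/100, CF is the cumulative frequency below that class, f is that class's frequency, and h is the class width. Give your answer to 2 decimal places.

80.73

N = 51; target position k = 80/100 · 51 = 40.8.
Cumulative frequencies: 27, 33, 40, 51.
Observation 40.8 falls in the class 80 – <90.
L = 80, CF = 40, f = 11, h = 10.
P80 = 80 + ((40.8 − 40)/11)·10 = 80 + 0.727273 = 80.7273.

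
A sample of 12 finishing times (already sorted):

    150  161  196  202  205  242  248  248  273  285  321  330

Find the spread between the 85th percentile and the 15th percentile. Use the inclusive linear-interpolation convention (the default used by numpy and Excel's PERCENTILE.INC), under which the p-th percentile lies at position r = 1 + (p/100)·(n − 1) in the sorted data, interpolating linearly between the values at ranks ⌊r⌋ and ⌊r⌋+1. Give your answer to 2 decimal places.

113.85

n = 12.
P15: r = 2.65; ranks 2–3 are 161, 196; interpolating gives 183.75.
P85: r = 10.35; ranks 10–11 are 285, 321; interpolating gives 297.6.
Difference: 297.6 − 183.75 = 113.85.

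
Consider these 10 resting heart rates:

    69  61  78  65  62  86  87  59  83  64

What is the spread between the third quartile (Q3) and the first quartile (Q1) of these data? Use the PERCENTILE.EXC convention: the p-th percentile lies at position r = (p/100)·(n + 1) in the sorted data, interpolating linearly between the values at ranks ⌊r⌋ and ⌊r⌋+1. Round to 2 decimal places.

Sorted: 59, 61, 62, 64, 65, 69, 78, 83, 86, 87.
n = 10.
P25: r = 2.75; ranks 2–3 are 61, 62; interpolating gives 61.75.
P75: r = 8.25; ranks 8–9 are 83, 86; interpolating gives 83.75.
Difference: 83.75 − 61.75 = 22.

22.00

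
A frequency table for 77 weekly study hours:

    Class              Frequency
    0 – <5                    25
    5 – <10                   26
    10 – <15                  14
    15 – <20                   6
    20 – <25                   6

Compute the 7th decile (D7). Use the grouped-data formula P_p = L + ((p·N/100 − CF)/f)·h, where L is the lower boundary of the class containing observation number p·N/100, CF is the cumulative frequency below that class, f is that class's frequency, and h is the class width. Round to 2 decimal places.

11.04

N = 77; target position k = 70/100 · 77 = 53.9.
Cumulative frequencies: 25, 51, 65, 71, 77.
Observation 53.9 falls in the class 10 – <15.
L = 10, CF = 51, f = 14, h = 5.
P70 = 10 + ((53.9 − 51)/14)·5 = 10 + 1.03571 = 11.0357.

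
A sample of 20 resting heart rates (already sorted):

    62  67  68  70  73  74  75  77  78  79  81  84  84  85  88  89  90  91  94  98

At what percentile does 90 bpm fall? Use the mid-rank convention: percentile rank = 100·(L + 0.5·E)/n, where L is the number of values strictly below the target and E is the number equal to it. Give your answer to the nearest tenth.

82.5

Count below 90: L = 16; count equal: E = 1; n = 20.
Percentile rank = 100·(16 + 0.5·1)/20 = 100·16.5/20 = 82.5.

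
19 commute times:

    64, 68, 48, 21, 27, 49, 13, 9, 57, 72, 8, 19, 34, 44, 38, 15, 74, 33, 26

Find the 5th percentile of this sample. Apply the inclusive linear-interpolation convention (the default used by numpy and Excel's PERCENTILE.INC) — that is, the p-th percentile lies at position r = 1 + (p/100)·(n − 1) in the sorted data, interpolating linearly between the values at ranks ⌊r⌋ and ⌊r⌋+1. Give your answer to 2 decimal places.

Sorted: 8, 9, 13, 15, 19, 21, 26, 27, 33, 34, 38, 44, 48, 49, 57, 64, 68, 72, 74.
n = 19.
r = 1 + (5/100)·(19 − 1) = 1 + 0.9 = 1.9.
Rank 1 is 8 and rank 2 is 9.
Interpolate: 8 + 0.9·(9 − 8) = 8 + 0.9·1 = 8.9.

8.90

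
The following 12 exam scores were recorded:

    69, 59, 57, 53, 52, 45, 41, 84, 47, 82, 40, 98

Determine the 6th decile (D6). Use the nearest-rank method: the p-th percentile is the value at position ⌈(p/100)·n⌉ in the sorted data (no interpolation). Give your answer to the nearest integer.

59

Sorted: 40, 41, 45, 47, 52, 53, 57, 59, 69, 82, 84, 98.
n = 12.
Position = ⌈60/100 · 12⌉ = ⌈7.2⌉ = 8.
The value at rank 8 is 59.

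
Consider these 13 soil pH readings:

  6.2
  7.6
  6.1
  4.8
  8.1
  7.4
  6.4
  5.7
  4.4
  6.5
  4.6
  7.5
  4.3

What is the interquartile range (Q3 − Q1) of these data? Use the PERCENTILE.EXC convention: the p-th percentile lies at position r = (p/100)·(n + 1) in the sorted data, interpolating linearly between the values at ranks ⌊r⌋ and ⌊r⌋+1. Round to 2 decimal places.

Sorted: 4.3, 4.4, 4.6, 4.8, 5.7, 6.1, 6.2, 6.4, 6.5, 7.4, 7.5, 7.6, 8.1.
n = 13.
P25: r = 3.5; ranks 3–4 are 4.6, 4.8; interpolating gives 4.7.
P75: r = 10.5; ranks 10–11 are 7.4, 7.5; interpolating gives 7.45.
Difference: 7.45 − 4.7 = 2.75.

2.75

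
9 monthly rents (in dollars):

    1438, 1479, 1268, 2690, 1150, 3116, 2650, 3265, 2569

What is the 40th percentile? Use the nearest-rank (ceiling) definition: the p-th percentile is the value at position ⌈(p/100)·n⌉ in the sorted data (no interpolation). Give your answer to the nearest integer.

1479

Sorted: 1150, 1268, 1438, 1479, 2569, 2650, 2690, 3116, 3265.
n = 9.
Position = ⌈40/100 · 9⌉ = ⌈3.6⌉ = 4.
The value at rank 4 is 1479.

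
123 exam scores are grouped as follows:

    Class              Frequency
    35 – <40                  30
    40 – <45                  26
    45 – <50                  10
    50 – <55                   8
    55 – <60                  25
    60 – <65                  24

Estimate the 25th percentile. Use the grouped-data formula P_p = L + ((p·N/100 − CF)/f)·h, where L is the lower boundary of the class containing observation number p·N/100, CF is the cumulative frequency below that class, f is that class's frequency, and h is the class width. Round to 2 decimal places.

N = 123; target position k = 25/100 · 123 = 30.75.
Cumulative frequencies: 30, 56, 66, 74, 99, 123.
Observation 30.75 falls in the class 40 – <45.
L = 40, CF = 30, f = 26, h = 5.
P25 = 40 + ((30.75 − 30)/26)·5 = 40 + 0.144231 = 40.1442.

40.14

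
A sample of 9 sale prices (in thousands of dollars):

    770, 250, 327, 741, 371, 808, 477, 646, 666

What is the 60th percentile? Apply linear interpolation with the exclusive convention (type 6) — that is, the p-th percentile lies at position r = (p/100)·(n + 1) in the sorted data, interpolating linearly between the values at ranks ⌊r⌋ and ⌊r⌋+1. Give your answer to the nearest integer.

Sorted: 250, 327, 371, 477, 646, 666, 741, 770, 808.
n = 9.
r = (60/100)·(9 + 1) = 6.
r is an integer, so P60 is the value at rank 6: 666.

666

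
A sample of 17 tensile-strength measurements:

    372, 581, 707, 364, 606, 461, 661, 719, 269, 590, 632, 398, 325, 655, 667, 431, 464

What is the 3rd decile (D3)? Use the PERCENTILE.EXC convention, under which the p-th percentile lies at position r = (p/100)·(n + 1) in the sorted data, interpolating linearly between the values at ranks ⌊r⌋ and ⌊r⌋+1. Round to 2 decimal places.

Sorted: 269, 325, 364, 372, 398, 431, 461, 464, 581, 590, 606, 632, 655, 661, 667, 707, 719.
n = 17.
r = (30/100)·(17 + 1) = 5.4.
Rank 5 is 398 and rank 6 is 431.
Interpolate: 398 + 0.4·(431 − 398) = 398 + 0.4·33 = 411.2.

411.20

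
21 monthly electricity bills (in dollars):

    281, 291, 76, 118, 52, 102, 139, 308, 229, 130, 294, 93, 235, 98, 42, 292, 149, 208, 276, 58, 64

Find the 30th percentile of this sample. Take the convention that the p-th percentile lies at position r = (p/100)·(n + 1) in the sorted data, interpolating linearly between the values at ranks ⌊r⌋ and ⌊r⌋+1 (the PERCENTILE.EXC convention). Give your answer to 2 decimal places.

Sorted: 42, 52, 58, 64, 76, 93, 98, 102, 118, 130, 139, 149, 208, 229, 235, 276, 281, 291, 292, 294, 308.
n = 21.
r = (30/100)·(21 + 1) = 6.6.
Rank 6 is 93 and rank 7 is 98.
Interpolate: 93 + 0.6·(98 − 93) = 93 + 0.6·5 = 96.

96.00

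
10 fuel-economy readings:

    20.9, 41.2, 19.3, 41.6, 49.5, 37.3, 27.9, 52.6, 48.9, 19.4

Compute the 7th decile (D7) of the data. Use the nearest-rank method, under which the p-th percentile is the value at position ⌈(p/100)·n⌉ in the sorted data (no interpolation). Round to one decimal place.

41.6

Sorted: 19.3, 19.4, 20.9, 27.9, 37.3, 41.2, 41.6, 48.9, 49.5, 52.6.
n = 10.
Position = ⌈70/100 · 10⌉ = ⌈7⌉ = 7.
The value at rank 7 is 41.6.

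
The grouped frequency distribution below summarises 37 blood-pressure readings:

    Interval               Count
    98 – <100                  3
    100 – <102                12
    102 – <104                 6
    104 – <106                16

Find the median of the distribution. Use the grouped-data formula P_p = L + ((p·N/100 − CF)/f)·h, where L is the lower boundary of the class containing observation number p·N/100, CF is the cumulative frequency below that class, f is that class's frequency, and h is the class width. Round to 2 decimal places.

103.17

N = 37; target position k = 50/100 · 37 = 18.5.
Cumulative frequencies: 3, 15, 21, 37.
Observation 18.5 falls in the class 102 – <104.
L = 102, CF = 15, f = 6, h = 2.
P50 = 102 + ((18.5 − 15)/6)·2 = 102 + 1.16667 = 103.167.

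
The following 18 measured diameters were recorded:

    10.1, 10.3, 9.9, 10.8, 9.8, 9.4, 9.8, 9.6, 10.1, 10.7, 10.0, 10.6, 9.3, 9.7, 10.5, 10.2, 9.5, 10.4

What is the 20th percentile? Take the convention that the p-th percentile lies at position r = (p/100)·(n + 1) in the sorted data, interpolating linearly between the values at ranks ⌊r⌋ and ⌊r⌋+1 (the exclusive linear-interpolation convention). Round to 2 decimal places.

9.58

Sorted: 9.3, 9.4, 9.5, 9.6, 9.7, 9.8, 9.8, 9.9, 10.0, 10.1, 10.1, 10.2, 10.3, 10.4, 10.5, 10.6, 10.7, 10.8.
n = 18.
r = (20/100)·(18 + 1) = 3.8.
Rank 3 is 9.5 and rank 4 is 9.6.
Interpolate: 9.5 + 0.8·(9.6 − 9.5) = 9.5 + 0.8·0.1 = 9.58.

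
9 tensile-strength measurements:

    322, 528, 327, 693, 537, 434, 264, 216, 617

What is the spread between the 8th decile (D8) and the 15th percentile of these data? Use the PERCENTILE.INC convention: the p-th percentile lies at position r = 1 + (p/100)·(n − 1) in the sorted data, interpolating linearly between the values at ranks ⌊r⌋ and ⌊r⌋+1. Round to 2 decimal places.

Sorted: 216, 264, 322, 327, 434, 528, 537, 617, 693.
n = 9.
P15: r = 2.2; ranks 2–3 are 264, 322; interpolating gives 275.6.
P80: r = 7.4; ranks 7–8 are 537, 617; interpolating gives 569.
Difference: 569 − 275.6 = 293.4.

293.40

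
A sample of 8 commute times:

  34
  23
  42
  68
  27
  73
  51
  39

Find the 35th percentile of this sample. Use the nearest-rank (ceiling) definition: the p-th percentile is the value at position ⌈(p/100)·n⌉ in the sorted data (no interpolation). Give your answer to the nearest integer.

34

Sorted: 23, 27, 34, 39, 42, 51, 68, 73.
n = 8.
Position = ⌈35/100 · 8⌉ = ⌈2.8⌉ = 3.
The value at rank 3 is 34.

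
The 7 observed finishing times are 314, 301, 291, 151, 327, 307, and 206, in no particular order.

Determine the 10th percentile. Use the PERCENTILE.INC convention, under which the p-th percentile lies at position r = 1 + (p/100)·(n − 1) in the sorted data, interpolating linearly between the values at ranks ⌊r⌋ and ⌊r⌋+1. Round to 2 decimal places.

Sorted: 151, 206, 291, 301, 307, 314, 327.
n = 7.
r = 1 + (10/100)·(7 − 1) = 1 + 0.6 = 1.6.
Rank 1 is 151 and rank 2 is 206.
Interpolate: 151 + 0.6·(206 − 151) = 151 + 0.6·55 = 184.

184.00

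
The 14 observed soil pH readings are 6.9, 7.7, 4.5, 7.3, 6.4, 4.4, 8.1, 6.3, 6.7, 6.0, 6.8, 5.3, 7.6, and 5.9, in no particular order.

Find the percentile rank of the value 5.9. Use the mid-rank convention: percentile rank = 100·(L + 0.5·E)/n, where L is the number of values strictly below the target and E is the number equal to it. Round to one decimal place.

25.0

Sorted: 4.4, 4.5, 5.3, 5.9, 6.0, 6.3, 6.4, 6.7, 6.8, 6.9, 7.3, 7.6, 7.7, 8.1.
Count below 5.9: L = 3; count equal: E = 1; n = 14.
Percentile rank = 100·(3 + 0.5·1)/14 = 100·3.5/14 = 25.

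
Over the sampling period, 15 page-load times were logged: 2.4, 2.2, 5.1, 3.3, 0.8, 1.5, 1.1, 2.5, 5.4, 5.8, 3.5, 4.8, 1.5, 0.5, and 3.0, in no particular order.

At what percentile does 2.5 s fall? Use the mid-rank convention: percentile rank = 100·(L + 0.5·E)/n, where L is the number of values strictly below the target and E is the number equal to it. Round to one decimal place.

Sorted: 0.5, 0.8, 1.1, 1.5, 1.5, 2.2, 2.4, 2.5, 3.0, 3.3, 3.5, 4.8, 5.1, 5.4, 5.8.
Count below 2.5: L = 7; count equal: E = 1; n = 15.
Percentile rank = 100·(7 + 0.5·1)/15 = 100·7.5/15 = 50.

50.0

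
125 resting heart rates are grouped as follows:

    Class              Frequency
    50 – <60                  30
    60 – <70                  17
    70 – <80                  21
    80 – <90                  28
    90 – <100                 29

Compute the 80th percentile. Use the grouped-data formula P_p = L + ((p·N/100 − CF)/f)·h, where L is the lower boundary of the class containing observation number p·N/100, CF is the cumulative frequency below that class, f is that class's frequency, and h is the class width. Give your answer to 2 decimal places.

N = 125; target position k = 80/100 · 125 = 100.
Cumulative frequencies: 30, 47, 68, 96, 125.
Observation 100 falls in the class 90 – <100.
L = 90, CF = 96, f = 29, h = 10.
P80 = 90 + ((100 − 96)/29)·10 = 90 + 1.37931 = 91.3793.

91.38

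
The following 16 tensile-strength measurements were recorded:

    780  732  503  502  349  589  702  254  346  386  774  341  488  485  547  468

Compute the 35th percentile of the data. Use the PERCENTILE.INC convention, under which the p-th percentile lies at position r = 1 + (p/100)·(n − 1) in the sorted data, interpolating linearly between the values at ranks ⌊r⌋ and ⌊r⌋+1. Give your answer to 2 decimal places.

Sorted: 254, 341, 346, 349, 386, 468, 485, 488, 502, 503, 547, 589, 702, 732, 774, 780.
n = 16.
r = 1 + (35/100)·(16 − 1) = 1 + 5.25 = 6.25.
Rank 6 is 468 and rank 7 is 485.
Interpolate: 468 + 0.25·(485 − 468) = 468 + 0.25·17 = 472.25.

472.25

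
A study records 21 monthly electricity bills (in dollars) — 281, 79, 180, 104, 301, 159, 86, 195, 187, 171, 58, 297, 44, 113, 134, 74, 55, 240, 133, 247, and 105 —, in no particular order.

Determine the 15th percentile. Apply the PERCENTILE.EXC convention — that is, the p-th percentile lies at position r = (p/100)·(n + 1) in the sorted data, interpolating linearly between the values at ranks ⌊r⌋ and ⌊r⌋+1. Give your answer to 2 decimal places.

62.80

Sorted: 44, 55, 58, 74, 79, 86, 104, 105, 113, 133, 134, 159, 171, 180, 187, 195, 240, 247, 281, 297, 301.
n = 21.
r = (15/100)·(21 + 1) = 3.3.
Rank 3 is 58 and rank 4 is 74.
Interpolate: 58 + 0.3·(74 − 58) = 58 + 0.3·16 = 62.8.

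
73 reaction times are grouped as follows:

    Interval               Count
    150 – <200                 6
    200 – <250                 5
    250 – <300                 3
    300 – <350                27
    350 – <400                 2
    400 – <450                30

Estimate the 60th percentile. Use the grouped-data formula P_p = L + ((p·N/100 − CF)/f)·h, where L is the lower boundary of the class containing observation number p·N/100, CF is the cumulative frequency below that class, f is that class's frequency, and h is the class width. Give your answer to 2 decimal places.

N = 73; target position k = 60/100 · 73 = 43.8.
Cumulative frequencies: 6, 11, 14, 41, 43, 73.
Observation 43.8 falls in the class 400 – <450.
L = 400, CF = 43, f = 30, h = 50.
P60 = 400 + ((43.8 − 43)/30)·50 = 400 + 1.33333 = 401.333.

401.33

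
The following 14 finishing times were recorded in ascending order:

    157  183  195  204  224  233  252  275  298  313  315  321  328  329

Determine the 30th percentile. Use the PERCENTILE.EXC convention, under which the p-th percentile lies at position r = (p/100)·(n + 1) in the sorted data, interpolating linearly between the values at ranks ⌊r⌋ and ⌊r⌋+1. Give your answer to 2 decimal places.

214.00

n = 14.
r = (30/100)·(14 + 1) = 4.5.
Rank 4 is 204 and rank 5 is 224.
Interpolate: 204 + 0.5·(224 − 204) = 204 + 0.5·20 = 214.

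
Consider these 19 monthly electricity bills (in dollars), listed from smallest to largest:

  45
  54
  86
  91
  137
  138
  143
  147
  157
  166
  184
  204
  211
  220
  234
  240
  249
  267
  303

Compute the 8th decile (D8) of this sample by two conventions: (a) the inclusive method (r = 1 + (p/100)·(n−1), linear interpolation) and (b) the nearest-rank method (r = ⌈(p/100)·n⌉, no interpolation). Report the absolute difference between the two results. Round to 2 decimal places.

3.60

n = 19.
(a) r = 15.4; between ranks 15 (234) and 16 (240): 236.4.
(b) the nearest-rank method: rank 16 → 240.
|236.4 − 240| = 3.6.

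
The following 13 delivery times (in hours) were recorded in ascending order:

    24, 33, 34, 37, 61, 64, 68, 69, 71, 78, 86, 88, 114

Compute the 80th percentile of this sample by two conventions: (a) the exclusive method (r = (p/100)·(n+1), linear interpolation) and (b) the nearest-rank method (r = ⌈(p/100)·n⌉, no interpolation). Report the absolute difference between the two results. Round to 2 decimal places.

n = 13.
(a) r = 11.2; between ranks 11 (86) and 12 (88): 86.4.
(b) the nearest-rank method: rank 11 → 86.
|86.4 − 86| = 0.4.

0.40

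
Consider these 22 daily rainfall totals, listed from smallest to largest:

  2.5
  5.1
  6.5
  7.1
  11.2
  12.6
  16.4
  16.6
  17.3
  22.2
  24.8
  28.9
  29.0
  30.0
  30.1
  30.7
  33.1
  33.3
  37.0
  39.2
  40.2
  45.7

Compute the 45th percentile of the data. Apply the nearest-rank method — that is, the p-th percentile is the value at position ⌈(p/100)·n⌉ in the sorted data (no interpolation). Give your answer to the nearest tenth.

22.2

n = 22.
Position = ⌈45/100 · 22⌉ = ⌈9.9⌉ = 10.
The value at rank 10 is 22.2.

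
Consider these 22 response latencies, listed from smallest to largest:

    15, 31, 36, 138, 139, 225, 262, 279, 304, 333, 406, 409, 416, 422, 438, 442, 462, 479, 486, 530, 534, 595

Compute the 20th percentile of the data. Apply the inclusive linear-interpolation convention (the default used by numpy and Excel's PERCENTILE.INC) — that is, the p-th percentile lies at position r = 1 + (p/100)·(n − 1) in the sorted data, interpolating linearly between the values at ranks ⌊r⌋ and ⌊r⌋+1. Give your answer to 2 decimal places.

n = 22.
r = 1 + (20/100)·(22 − 1) = 1 + 4.2 = 5.2.
Rank 5 is 139 and rank 6 is 225.
Interpolate: 139 + 0.2·(225 − 139) = 139 + 0.2·86 = 156.2.

156.20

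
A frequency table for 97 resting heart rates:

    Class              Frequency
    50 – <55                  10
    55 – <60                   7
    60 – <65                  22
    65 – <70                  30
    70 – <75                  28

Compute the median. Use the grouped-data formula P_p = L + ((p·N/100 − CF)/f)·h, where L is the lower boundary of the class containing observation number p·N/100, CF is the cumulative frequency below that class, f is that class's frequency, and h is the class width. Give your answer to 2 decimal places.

66.58

N = 97; target position k = 50/100 · 97 = 48.5.
Cumulative frequencies: 10, 17, 39, 69, 97.
Observation 48.5 falls in the class 65 – <70.
L = 65, CF = 39, f = 30, h = 5.
P50 = 65 + ((48.5 − 39)/30)·5 = 65 + 1.58333 = 66.5833.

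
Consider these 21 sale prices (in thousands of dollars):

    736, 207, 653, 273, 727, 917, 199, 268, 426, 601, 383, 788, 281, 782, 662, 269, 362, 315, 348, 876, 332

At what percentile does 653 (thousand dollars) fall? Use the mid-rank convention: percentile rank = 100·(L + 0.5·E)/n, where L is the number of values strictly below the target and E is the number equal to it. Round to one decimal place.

Sorted: 199, 207, 268, 269, 273, 281, 315, 332, 348, 362, 383, 426, 601, 653, 662, 727, 736, 782, 788, 876, 917.
Count below 653: L = 13; count equal: E = 1; n = 21.
Percentile rank = 100·(13 + 0.5·1)/21 = 100·13.5/21 = 64.29.

64.3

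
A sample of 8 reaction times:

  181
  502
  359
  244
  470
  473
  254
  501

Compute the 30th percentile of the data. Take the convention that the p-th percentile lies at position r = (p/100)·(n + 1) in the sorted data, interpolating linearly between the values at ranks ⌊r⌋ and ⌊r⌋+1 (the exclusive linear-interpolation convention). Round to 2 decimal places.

Sorted: 181, 244, 254, 359, 470, 473, 501, 502.
n = 8.
r = (30/100)·(8 + 1) = 2.7.
Rank 2 is 244 and rank 3 is 254.
Interpolate: 244 + 0.7·(254 − 244) = 244 + 0.7·10 = 251.

251.00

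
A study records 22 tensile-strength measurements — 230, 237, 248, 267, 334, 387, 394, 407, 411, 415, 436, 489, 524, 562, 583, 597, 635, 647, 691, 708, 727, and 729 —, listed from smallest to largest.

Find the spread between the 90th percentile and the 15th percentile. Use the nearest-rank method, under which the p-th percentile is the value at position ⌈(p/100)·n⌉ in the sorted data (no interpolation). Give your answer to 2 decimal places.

441.00

n = 22.
P15: rank ⌈15/100·22⌉ = 4 → 267.
P90: rank ⌈90/100·22⌉ = 20 → 708.
Difference: 708 − 267 = 441.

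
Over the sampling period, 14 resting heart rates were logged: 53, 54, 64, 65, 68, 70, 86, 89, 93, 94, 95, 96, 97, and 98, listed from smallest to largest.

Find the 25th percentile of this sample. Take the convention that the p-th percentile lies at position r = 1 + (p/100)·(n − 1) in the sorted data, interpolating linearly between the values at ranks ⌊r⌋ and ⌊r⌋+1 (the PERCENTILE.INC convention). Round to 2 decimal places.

n = 14.
r = 1 + (25/100)·(14 − 1) = 1 + 3.25 = 4.25.
Rank 4 is 65 and rank 5 is 68.
Interpolate: 65 + 0.25·(68 − 65) = 65 + 0.25·3 = 65.75.

65.75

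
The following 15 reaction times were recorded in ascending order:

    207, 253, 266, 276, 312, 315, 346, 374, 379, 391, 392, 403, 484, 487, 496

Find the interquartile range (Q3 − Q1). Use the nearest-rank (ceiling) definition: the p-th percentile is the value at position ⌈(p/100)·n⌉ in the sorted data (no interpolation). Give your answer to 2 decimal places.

127.00

n = 15.
P25: rank ⌈25/100·15⌉ = 4 → 276.
P75: rank ⌈75/100·15⌉ = 12 → 403.
Difference: 403 − 276 = 127.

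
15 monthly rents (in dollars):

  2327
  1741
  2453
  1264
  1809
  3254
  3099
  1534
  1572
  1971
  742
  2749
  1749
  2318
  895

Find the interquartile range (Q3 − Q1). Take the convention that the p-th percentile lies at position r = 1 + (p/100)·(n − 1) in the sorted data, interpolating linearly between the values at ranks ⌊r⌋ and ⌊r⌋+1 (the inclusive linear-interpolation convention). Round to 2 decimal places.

Sorted: 742, 895, 1264, 1534, 1572, 1741, 1749, 1809, 1971, 2318, 2327, 2453, 2749, 3099, 3254.
n = 15.
P25: r = 4.5; ranks 4–5 are 1534, 1572; interpolating gives 1553.
P75: r = 11.5; ranks 11–12 are 2327, 2453; interpolating gives 2390.
Difference: 2390 − 1553 = 837.

837.00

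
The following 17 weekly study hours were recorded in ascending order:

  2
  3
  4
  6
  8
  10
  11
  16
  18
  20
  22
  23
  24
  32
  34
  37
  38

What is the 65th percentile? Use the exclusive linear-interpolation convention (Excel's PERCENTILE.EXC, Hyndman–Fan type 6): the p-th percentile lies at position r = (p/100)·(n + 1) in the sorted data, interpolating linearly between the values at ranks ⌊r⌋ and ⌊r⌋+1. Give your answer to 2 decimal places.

n = 17.
r = (65/100)·(17 + 1) = 11.7.
Rank 11 is 22 and rank 12 is 23.
Interpolate: 22 + 0.7·(23 − 22) = 22 + 0.7·1 = 22.7.

22.70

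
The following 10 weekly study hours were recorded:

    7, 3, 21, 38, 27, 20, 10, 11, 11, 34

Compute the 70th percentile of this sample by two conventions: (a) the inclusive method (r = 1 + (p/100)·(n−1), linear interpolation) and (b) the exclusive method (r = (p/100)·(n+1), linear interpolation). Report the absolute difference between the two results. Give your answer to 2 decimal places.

Sorted: 3, 7, 10, 11, 11, 20, 21, 27, 34, 38.
n = 10.
(a) r = 7.3; between ranks 7 (21) and 8 (27): 22.8.
(b) r = 7.7; between ranks 7 (21) and 8 (27): 25.2.
|22.8 − 25.2| = 2.4.

2.40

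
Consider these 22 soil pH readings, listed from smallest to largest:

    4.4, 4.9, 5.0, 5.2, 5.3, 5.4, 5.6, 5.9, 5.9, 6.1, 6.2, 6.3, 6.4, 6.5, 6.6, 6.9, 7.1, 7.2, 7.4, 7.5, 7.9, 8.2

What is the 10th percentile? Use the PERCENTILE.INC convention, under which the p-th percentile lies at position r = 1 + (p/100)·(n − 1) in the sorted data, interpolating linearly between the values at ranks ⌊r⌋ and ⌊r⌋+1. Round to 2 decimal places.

n = 22.
r = 1 + (10/100)·(22 − 1) = 1 + 2.1 = 3.1.
Rank 3 is 5.0 and rank 4 is 5.2.
Interpolate: 5.0 + 0.1·(5.2 − 5.0) = 5.0 + 0.1·0.2 = 5.02.

5.02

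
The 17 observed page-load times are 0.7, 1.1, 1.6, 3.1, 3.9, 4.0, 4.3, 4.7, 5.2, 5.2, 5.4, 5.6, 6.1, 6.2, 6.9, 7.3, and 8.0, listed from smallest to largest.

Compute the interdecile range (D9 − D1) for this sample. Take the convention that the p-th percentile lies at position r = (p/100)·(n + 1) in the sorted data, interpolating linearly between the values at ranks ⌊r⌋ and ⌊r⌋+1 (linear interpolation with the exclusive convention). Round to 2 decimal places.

n = 17.
P10: r = 1.8; ranks 1–2 are 0.7, 1.1; interpolating gives 1.02.
P90: r = 16.2; ranks 16–17 are 7.3, 8.0; interpolating gives 7.44.
Difference: 7.44 − 1.02 = 6.42.

6.42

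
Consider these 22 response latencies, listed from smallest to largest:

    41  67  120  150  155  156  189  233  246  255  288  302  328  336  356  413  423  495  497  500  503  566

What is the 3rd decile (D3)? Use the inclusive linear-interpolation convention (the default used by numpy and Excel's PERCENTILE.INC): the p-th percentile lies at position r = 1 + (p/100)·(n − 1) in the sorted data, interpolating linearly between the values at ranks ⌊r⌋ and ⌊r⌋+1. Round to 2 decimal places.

n = 22.
r = 1 + (30/100)·(22 − 1) = 1 + 6.3 = 7.3.
Rank 7 is 189 and rank 8 is 233.
Interpolate: 189 + 0.3·(233 − 189) = 189 + 0.3·44 = 202.2.

202.20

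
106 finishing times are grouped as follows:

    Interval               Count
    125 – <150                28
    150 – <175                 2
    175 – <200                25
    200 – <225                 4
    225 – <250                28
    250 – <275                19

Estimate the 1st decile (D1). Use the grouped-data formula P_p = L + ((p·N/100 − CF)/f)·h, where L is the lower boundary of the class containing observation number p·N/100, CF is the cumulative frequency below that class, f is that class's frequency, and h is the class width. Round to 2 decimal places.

134.46

N = 106; target position k = 10/100 · 106 = 10.6.
Cumulative frequencies: 28, 30, 55, 59, 87, 106.
Observation 10.6 falls in the class 125 – <150.
L = 125, CF = 0, f = 28, h = 25.
P10 = 125 + ((10.6 − 0)/28)·25 = 125 + 9.46429 = 134.464.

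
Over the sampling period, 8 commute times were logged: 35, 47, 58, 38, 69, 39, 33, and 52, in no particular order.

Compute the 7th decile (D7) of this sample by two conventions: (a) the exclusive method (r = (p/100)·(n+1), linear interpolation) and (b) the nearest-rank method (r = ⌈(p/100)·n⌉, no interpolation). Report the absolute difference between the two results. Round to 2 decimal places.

1.80

Sorted: 33, 35, 38, 39, 47, 52, 58, 69.
n = 8.
(a) r = 6.3; between ranks 6 (52) and 7 (58): 53.8.
(b) the nearest-rank method: rank 6 → 52.
|53.8 − 52| = 1.8.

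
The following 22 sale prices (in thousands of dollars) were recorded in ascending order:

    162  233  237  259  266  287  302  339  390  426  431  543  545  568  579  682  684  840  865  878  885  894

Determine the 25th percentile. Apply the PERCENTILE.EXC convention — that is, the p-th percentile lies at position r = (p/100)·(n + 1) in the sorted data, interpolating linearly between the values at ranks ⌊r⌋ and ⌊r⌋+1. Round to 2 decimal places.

n = 22.
r = (25/100)·(22 + 1) = 5.75.
Rank 5 is 266 and rank 6 is 287.
Interpolate: 266 + 0.75·(287 − 266) = 266 + 0.75·21 = 281.75.

281.75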